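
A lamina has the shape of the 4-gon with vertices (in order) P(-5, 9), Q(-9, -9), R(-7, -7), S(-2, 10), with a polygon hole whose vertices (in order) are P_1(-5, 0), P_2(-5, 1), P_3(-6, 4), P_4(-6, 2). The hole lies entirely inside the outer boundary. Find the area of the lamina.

35.5

Outer boundary:
P→Q: (-5)(-9) − (-9)(9) = 126
Q→R: (-9)(-7) − (-7)(-9) = 0
R→S: (-7)(10) − (-2)(-7) = -84
S→P: (-2)(9) − (-5)(10) = 32
Σ = 74
Area = |Σ|/2 = 37.
Hole:
Apply Gauss's area formula: 2A = Σ (x_i·y_{i+1} − x_{i+1}·y_i), indices taken mod 4.
P_1→P_2: (-5)(1) − (-5)(0) = -5
P_2→P_3: (-5)(4) − (-6)(1) = -14
P_3→P_4: (-6)(2) − (-6)(4) = 12
P_4→P_1: (-6)(0) − (-5)(2) = 10
Σ = 3
Area = |Σ|/2 = 1.5.
Net area = 37 − 1.5 = 35.5.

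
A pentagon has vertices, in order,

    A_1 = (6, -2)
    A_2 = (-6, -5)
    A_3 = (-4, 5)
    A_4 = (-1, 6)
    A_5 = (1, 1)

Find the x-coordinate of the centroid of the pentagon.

-77/54

Apply the shoelace formula. First the cross-terms c_i = x_i·y_{i+1} − x_{i+1}·y_i:
  -42, -50, -19, -7, -8  ⇒  2A = -126, A = -63.
Then Σ (x_i + x_{i+1})·c_i = 539, so x̄ = 539 / (6·(-63)) = -77/54.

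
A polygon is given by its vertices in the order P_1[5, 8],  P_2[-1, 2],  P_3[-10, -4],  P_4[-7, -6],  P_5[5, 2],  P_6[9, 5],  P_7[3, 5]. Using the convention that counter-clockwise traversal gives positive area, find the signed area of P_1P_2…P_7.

63

Apply Gauss's area formula: 2A = Σ (x_i·y_{i+1} − x_{i+1}·y_i), indices taken mod 7.
Cross-terms: 18, 24, 32, 16, 7, 30, -1  ⇒  Σ = 126
Signed area = Σ/2 = 63 (positive ⇒ counter-clockwise traversal).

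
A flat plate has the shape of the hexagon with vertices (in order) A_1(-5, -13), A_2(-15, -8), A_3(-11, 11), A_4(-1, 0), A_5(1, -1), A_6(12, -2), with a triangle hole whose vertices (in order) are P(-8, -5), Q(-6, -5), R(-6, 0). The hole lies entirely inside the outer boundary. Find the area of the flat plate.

Outer boundary:
Apply Gauss's area formula: 2A = Σ (x_i·y_{i+1} − x_{i+1}·y_i), indices taken mod 6.
A_1→A_2: (-5)(-8) − (-15)(-13) = -155
A_2→A_3: (-15)(11) − (-11)(-8) = -253
A_3→A_4: (-11)(0) − (-1)(11) = 11
A_4→A_5: (-1)(-1) − (1)(0) = 1
A_5→A_6: (1)(-2) − (12)(-1) = 10
A_6→A_1: (12)(-13) − (-5)(-2) = -166
Σ = -552
Area = |Σ|/2 = 276.
Hole:
Apply the shoelace (surveyor's) formula: 2A = Σ (x_i·y_{i+1} − x_{i+1}·y_i), indices taken mod 3.
Cross-terms: 10, -30, 30  ⇒  Σ = 10
Area = |Σ|/2 = 5.
Net area = 276 − 5 = 271.

271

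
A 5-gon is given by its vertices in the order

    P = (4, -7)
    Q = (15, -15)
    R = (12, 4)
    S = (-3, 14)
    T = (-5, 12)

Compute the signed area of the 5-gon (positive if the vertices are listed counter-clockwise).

Apply the shoelace (surveyor's) formula: 2A = Σ (x_i·y_{i+1} − x_{i+1}·y_i), indices taken mod 5.
P→Q: (4)(-15) − (15)(-7) = 45
Q→R: (15)(4) − (12)(-15) = 240
R→S: (12)(14) − (-3)(4) = 180
S→T: (-3)(12) − (-5)(14) = 34
T→P: (-5)(-7) − (4)(12) = -13
Σ = 486
Signed area = Σ/2 = 243 (positive ⇒ counter-clockwise traversal).

243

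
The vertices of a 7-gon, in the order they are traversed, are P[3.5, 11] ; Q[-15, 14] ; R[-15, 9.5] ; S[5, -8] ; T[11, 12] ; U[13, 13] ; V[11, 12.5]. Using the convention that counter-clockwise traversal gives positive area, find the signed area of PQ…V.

292.875

Σ = (214) + (67.5) + (72.5) + (148) + (-13) + (19.5) + (77.25) = 585.75
Signed area = Σ/2 = 292.875 (positive ⇒ counter-clockwise traversal).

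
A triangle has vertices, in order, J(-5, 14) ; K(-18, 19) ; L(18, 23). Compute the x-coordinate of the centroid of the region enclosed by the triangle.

Apply the surveyor's formula. First the cross-terms c_i = x_i·y_{i+1} − x_{i+1}·y_i:
  157, -756, 367  ⇒  2A = -232, A = -116.
Then Σ (x_i + x_{i+1})·c_i = 1160, so x̄ = 1160 / (6·(-116)) = -5/3.

-5/3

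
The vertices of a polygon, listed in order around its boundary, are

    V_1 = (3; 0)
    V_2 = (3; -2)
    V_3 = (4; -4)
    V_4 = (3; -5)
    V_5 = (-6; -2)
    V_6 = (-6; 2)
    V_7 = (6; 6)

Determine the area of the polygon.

Apply the shoelace formula: 2A = Σ (x_i·y_{i+1} − x_{i+1}·y_i), indices taken mod 7.
Σ = (-6) + (-4) + (-8) + (-36) + (-24) + (-48) + (-18) = -144
Area = |Σ|/2 = 72.

72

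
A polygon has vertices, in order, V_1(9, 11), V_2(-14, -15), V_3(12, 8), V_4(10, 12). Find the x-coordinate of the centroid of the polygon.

45/17

Apply the shoelace formula. First the cross-terms c_i = x_i·y_{i+1} − x_{i+1}·y_i:
  19, 68, 64, 2  ⇒  2A = 153, A = 76.5.
Then Σ (x_i + x_{i+1})·c_i = 1215, so x̄ = 1215 / (6·76.5) = 45/17.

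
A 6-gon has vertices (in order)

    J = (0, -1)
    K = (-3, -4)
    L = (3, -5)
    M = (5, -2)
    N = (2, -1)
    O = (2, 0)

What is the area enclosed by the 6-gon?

Apply the shoelace (surveyor's) formula: 2A = Σ (x_i·y_{i+1} − x_{i+1}·y_i), indices taken mod 6.
Σ = (-3) + (27) + (19) + (-1) + (2) + (-2) = 42
Area = |Σ|/2 = 21.

21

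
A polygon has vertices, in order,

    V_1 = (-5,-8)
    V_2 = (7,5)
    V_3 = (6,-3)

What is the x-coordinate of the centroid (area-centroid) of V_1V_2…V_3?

Apply the shoelace (surveyor's) formula. First the cross-terms c_i = x_i·y_{i+1} − x_{i+1}·y_i:
  31, -51, -63  ⇒  2A = -83, A = -41.5.
Then Σ (x_i + x_{i+1})·c_i = -664, so x̄ = -664 / (6·(-41.5)) = 8/3.

8/3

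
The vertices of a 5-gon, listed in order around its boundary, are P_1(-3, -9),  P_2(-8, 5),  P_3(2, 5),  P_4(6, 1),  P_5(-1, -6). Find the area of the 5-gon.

104.5

Apply the shoelace (surveyor's) formula: 2A = Σ (x_i·y_{i+1} − x_{i+1}·y_i), indices taken mod 5.
Σ = (-87) + (-50) + (-28) + (-35) + (-9) = -209
Area = |Σ|/2 = 104.5.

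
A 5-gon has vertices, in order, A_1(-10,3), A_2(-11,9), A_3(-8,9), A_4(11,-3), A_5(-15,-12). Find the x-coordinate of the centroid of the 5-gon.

-702/167

Apply the surveyor's formula. First the cross-terms c_i = x_i·y_{i+1} − x_{i+1}·y_i:
  -57, -27, -75, -177, -165  ⇒  2A = -501, A = -250.5.
Then Σ (x_i + x_{i+1})·c_i = 6318, so x̄ = 6318 / (6·(-250.5)) = -702/167.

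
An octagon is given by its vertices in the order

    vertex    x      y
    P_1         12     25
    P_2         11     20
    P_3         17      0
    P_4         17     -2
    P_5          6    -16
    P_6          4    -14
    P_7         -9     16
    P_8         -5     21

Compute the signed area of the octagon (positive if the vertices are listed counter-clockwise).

-618.5

Σ = (-35) + (-340) + (-34) + (-260) + (-20) + (-62) + (-109) + (-377) = -1237
Signed area = Σ/2 = -618.5 (negative ⇒ clockwise traversal).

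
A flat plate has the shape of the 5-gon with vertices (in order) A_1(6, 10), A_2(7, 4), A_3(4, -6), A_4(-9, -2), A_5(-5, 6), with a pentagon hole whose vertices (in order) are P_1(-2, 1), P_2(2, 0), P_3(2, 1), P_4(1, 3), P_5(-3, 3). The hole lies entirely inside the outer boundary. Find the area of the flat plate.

Outer boundary:
A_1→A_2: (6)(4) − (7)(10) = -46
A_2→A_3: (7)(-6) − (4)(4) = -58
A_3→A_4: (4)(-2) − (-9)(-6) = -62
A_4→A_5: (-9)(6) − (-5)(-2) = -64
A_5→A_1: (-5)(10) − (6)(6) = -86
Σ = -316
Area = |Σ|/2 = 158.
Hole:
Apply the shoelace (surveyor's) formula: 2A = Σ (x_i·y_{i+1} − x_{i+1}·y_i), indices taken mod 5.
Cross-terms: -2, 2, 5, 12, 3  ⇒  Σ = 20
Area = |Σ|/2 = 10.
Net area = 158 − 10 = 148.

148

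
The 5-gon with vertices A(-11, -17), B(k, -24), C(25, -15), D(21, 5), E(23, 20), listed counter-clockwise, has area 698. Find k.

Write out the shoelace sum; only the two edges meeting at B involve k:
2·Area = [((-11)·(-24) − k·(-17)) + (k·(-15) − 25·(-24))] + 574
       = 2·k + 1438 = 1396
⇒ k = -21.

-21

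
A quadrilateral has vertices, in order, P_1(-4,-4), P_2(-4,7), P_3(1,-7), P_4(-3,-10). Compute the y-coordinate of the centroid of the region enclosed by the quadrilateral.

Apply the surveyor's formula. First the cross-terms c_i = x_i·y_{i+1} − x_{i+1}·y_i:
  -44, 21, -31, -28  ⇒  2A = -82, A = -41.
Then Σ (y_i + y_{i+1})·c_i = 787, so ȳ = 787 / (6·(-41)) = -787/246.

-787/246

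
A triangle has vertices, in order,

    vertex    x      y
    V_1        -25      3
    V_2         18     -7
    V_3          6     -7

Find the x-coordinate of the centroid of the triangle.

Apply the shoelace formula. First the cross-terms c_i = x_i·y_{i+1} − x_{i+1}·y_i:
  121, -84, -157  ⇒  2A = -120, A = -60.
Then Σ (x_i + x_{i+1})·c_i = 120, so x̄ = 120 / (6·(-60)) = -1/3.

-1/3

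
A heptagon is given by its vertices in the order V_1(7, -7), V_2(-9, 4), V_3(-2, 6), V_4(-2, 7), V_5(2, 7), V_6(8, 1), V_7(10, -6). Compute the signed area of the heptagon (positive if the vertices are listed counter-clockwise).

-125.5

Apply the surveyor's formula: 2A = Σ (x_i·y_{i+1} − x_{i+1}·y_i), indices taken mod 7.
V_1→V_2: (7)(4) − (-9)(-7) = -35
V_2→V_3: (-9)(6) − (-2)(4) = -46
V_3→V_4: (-2)(7) − (-2)(6) = -2
V_4→V_5: (-2)(7) − (2)(7) = -28
V_5→V_6: (2)(1) − (8)(7) = -54
V_6→V_7: (8)(-6) − (10)(1) = -58
V_7→V_1: (10)(-7) − (7)(-6) = -28
Σ = -251
Signed area = Σ/2 = -125.5 (negative ⇒ clockwise traversal).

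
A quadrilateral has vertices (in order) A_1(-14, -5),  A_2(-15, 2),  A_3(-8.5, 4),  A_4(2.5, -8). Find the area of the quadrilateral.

Apply the shoelace formula: 2A = Σ (x_i·y_{i+1} − x_{i+1}·y_i), indices taken mod 4.
Σ = (-103) + (-43) + (58) + (-124.5) = -212.5
Area = |Σ|/2 = 106.25.

106.25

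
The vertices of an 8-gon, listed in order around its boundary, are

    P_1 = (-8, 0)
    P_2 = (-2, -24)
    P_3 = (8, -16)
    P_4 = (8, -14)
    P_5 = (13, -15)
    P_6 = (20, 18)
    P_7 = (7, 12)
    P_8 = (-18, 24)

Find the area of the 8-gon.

859

Apply the shoelace formula: 2A = Σ (x_i·y_{i+1} − x_{i+1}·y_i), indices taken mod 8.
P_1→P_2: (-8)(-24) − (-2)(0) = 192
P_2→P_3: (-2)(-16) − (8)(-24) = 224
P_3→P_4: (8)(-14) − (8)(-16) = 16
P_4→P_5: (8)(-15) − (13)(-14) = 62
P_5→P_6: (13)(18) − (20)(-15) = 534
P_6→P_7: (20)(12) − (7)(18) = 114
P_7→P_8: (7)(24) − (-18)(12) = 384
P_8→P_1: (-18)(0) − (-8)(24) = 192
Σ = 1718
Area = |Σ|/2 = 859.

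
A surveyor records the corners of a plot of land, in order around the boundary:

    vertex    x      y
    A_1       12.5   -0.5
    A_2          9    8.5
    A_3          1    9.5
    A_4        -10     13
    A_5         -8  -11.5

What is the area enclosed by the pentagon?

Apply the shoelace (surveyor's) formula: 2A = Σ (x_i·y_{i+1} − x_{i+1}·y_i), indices taken mod 5.
Σ = (110.75) + (77) + (108) + (219) + (147.75) = 662.5
Area = |Σ|/2 = 331.25.

331.25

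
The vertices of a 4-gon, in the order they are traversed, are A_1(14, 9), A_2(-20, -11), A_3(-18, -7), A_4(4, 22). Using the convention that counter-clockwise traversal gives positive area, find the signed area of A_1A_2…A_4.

Apply the shoelace (surveyor's) formula: 2A = Σ (x_i·y_{i+1} − x_{i+1}·y_i), indices taken mod 4.
Σ = (26) + (-58) + (-368) + (-272) = -672
Signed area = Σ/2 = -336 (negative ⇒ clockwise traversal).

-336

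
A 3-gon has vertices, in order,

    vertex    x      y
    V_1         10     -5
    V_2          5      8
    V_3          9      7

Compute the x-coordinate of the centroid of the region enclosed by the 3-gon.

Apply Gauss's area formula. First the cross-terms c_i = x_i·y_{i+1} − x_{i+1}·y_i:
  105, -37, -115  ⇒  2A = -47, A = -23.5.
Then Σ (x_i + x_{i+1})·c_i = -1128, so x̄ = -1128 / (6·(-23.5)) = 8.

8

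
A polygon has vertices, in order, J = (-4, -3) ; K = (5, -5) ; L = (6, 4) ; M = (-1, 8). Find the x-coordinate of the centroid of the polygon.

335/258

Apply the surveyor's formula. First the cross-terms c_i = x_i·y_{i+1} − x_{i+1}·y_i:
  35, 50, 52, 35  ⇒  2A = 172, A = 86.
Then Σ (x_i + x_{i+1})·c_i = 670, so x̄ = 670 / (6·86) = 335/258.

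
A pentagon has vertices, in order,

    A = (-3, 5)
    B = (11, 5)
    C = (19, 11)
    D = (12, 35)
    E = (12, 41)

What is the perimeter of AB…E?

|AB| = √((14)² + (0)²) = √196 = 14
|BC| = √((8)² + (6)²) = √100 = 10
|CD| = √((-7)² + (24)²) = √625 = 25
|DE| = √((0)² + (6)²) = √36 = 6
|EA| = √((-15)² + (-36)²) = √1521 = 39
Perimeter = 14 + 10 + 25 + 6 + 39 = 94.

94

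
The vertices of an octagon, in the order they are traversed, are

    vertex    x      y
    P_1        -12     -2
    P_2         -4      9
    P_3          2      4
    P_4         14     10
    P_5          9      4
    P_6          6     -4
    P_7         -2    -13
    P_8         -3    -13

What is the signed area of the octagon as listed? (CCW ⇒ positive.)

Apply the surveyor's formula: 2A = Σ (x_i·y_{i+1} − x_{i+1}·y_i), indices taken mod 8.
Σ = (-116) + (-34) + (-36) + (-34) + (-60) + (-86) + (-13) + (-150) = -529
Signed area = Σ/2 = -264.5 (negative ⇒ clockwise traversal).

-264.5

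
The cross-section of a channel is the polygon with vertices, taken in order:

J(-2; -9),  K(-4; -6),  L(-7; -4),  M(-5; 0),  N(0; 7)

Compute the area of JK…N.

45.5

Apply the shoelace formula: 2A = Σ (x_i·y_{i+1} − x_{i+1}·y_i), indices taken mod 5.
J→K: (-2)(-6) − (-4)(-9) = -24
K→L: (-4)(-4) − (-7)(-6) = -26
L→M: (-7)(0) − (-5)(-4) = -20
M→N: (-5)(7) − (0)(0) = -35
N→J: (0)(-9) − (-2)(7) = 14
Σ = -91
Area = |Σ|/2 = 45.5.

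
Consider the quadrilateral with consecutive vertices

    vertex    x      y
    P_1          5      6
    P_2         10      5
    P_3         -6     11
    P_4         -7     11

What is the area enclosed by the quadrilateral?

Apply the shoelace (surveyor's) formula: 2A = Σ (x_i·y_{i+1} − x_{i+1}·y_i), indices taken mod 4.
Σ = (-35) + (140) + (11) + (-97) = 19
Area = |Σ|/2 = 9.5.

9.5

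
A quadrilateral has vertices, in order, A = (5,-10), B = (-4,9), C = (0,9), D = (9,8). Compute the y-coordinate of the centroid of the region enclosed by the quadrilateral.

295/121

Apply the shoelace formula. First the cross-terms c_i = x_i·y_{i+1} − x_{i+1}·y_i:
  5, -36, -81, -130  ⇒  2A = -242, A = -121.
Then Σ (y_i + y_{i+1})·c_i = -1770, so ȳ = -1770 / (6·(-121)) = 295/121.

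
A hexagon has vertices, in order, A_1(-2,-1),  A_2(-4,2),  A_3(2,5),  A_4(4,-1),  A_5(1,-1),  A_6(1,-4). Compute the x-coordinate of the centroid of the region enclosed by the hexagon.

Apply Gauss's area formula. First the cross-terms c_i = x_i·y_{i+1} − x_{i+1}·y_i:
  -8, -24, -22, -3, -3, -9  ⇒  2A = -69, A = -34.5.
Then Σ (x_i + x_{i+1})·c_i = -48, so x̄ = -48 / (6·(-34.5)) = 16/69.

16/69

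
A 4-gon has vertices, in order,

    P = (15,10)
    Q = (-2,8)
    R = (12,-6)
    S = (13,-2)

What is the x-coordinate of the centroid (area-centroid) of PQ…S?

Apply Gauss's area formula. First the cross-terms c_i = x_i·y_{i+1} − x_{i+1}·y_i:
  140, -84, 54, 160  ⇒  2A = 270, A = 135.
Then Σ (x_i + x_{i+1})·c_i = 6810, so x̄ = 6810 / (6·135) = 227/27.

227/27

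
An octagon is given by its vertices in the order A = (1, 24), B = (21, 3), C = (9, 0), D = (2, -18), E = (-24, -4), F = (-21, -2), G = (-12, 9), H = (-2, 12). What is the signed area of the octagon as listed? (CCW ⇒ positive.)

Cross-terms: -501, -27, -162, -440, -36, -213, -126, -60  ⇒  Σ = -1565
Signed area = Σ/2 = -782.5 (negative ⇒ clockwise traversal).

-782.5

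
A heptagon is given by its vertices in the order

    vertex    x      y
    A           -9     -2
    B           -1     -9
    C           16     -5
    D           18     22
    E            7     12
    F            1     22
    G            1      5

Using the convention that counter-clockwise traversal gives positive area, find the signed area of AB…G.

Apply the shoelace formula: 2A = Σ (x_i·y_{i+1} − x_{i+1}·y_i), indices taken mod 7.
Σ = (79) + (149) + (442) + (62) + (142) + (-17) + (43) = 900
Signed area = Σ/2 = 450 (positive ⇒ counter-clockwise traversal).

450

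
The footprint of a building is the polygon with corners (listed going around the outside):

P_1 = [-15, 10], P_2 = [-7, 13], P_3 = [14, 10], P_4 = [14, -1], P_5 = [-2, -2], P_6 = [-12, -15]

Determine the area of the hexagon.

450

Σ = (-125) + (-252) + (-154) + (-30) + (6) + (-345) = -900
Area = |Σ|/2 = 450.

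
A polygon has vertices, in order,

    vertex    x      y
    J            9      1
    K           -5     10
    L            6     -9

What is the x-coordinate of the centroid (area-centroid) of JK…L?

10/3

Apply the surveyor's formula. First the cross-terms c_i = x_i·y_{i+1} − x_{i+1}·y_i:
  95, -15, 87  ⇒  2A = 167, A = 83.5.
Then Σ (x_i + x_{i+1})·c_i = 1670, so x̄ = 1670 / (6·83.5) = 10/3.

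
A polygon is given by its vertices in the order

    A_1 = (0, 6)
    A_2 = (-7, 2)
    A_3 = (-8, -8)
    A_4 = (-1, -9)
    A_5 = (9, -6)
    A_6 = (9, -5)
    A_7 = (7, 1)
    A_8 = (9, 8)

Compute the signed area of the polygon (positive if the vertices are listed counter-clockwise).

Apply Gauss's area formula: 2A = Σ (x_i·y_{i+1} − x_{i+1}·y_i), indices taken mod 8.
Σ = (42) + (72) + (64) + (87) + (9) + (44) + (47) + (54) = 419
Signed area = Σ/2 = 209.5 (positive ⇒ counter-clockwise traversal).

209.5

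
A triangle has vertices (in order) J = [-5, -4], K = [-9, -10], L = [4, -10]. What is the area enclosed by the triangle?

39

Σ = (14) + (130) + (-66) = 78
Area = |Σ|/2 = 39.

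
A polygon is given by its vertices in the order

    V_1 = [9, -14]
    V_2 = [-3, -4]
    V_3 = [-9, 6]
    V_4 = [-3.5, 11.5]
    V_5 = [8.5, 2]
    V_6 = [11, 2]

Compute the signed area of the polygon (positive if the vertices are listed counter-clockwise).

Apply the shoelace (surveyor's) formula: 2A = Σ (x_i·y_{i+1} − x_{i+1}·y_i), indices taken mod 6.
Σ = (-78) + (-54) + (-82.5) + (-104.75) + (-5) + (-172) = -496.25
Signed area = Σ/2 = -248.125 (negative ⇒ clockwise traversal).

-248.125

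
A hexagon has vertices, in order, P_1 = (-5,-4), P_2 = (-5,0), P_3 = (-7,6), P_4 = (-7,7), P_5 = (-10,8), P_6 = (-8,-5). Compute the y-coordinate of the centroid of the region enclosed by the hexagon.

149/117

Apply the shoelace formula. First the cross-terms c_i = x_i·y_{i+1} − x_{i+1}·y_i:
  -20, -30, -7, 14, 114, 7  ⇒  2A = 78, A = 39.
Then Σ (y_i + y_{i+1})·c_i = 298, so ȳ = 298 / (6·39) = 149/117.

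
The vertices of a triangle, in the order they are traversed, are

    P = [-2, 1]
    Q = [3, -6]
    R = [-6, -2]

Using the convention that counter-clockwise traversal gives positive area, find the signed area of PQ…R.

Apply the surveyor's formula: 2A = Σ (x_i·y_{i+1} − x_{i+1}·y_i), indices taken mod 3.
P→Q: (-2)(-6) − (3)(1) = 9
Q→R: (3)(-2) − (-6)(-6) = -42
R→P: (-6)(1) − (-2)(-2) = -10
Σ = -43
Signed area = Σ/2 = -21.5 (negative ⇒ clockwise traversal).

-21.5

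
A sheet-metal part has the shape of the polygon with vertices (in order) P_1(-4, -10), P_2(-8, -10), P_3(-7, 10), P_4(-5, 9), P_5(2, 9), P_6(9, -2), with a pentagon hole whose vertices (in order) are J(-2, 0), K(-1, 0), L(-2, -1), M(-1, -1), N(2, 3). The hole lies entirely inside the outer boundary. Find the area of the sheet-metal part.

Outer boundary:
Cross-terms: -40, -150, -13, -63, -85, -98  ⇒  Σ = -449
Area = |Σ|/2 = 224.5.
Hole:
J→K: (-2)(0) − (-1)(0) = 0
K→L: (-1)(-1) − (-2)(0) = 1
L→M: (-2)(-1) − (-1)(-1) = 1
M→N: (-1)(3) − (2)(-1) = -1
N→J: (2)(0) − (-2)(3) = 6
Σ = 7
Area = |Σ|/2 = 3.5.
Net area = 224.5 − 3.5 = 221.

221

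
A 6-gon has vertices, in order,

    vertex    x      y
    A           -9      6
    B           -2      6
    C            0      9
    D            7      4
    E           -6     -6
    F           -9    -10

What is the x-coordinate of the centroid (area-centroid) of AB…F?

-847/279

Apply the surveyor's formula. First the cross-terms c_i = x_i·y_{i+1} − x_{i+1}·y_i:
  -42, -18, -63, -18, 6, -144  ⇒  2A = -279, A = -139.5.
Then Σ (x_i + x_{i+1})·c_i = 2541, so x̄ = 2541 / (6·(-139.5)) = -847/279.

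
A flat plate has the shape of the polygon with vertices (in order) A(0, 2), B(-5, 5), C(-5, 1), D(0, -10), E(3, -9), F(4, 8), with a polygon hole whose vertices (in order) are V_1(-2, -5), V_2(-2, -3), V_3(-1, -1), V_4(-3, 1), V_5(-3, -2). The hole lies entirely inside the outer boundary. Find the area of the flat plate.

Outer boundary:
Apply Gauss's area formula: 2A = Σ (x_i·y_{i+1} − x_{i+1}·y_i), indices taken mod 6.
Σ = (10) + (20) + (50) + (30) + (60) + (8) = 178
Area = |Σ|/2 = 89.
Hole:
Apply the shoelace (surveyor's) formula: 2A = Σ (x_i·y_{i+1} − x_{i+1}·y_i), indices taken mod 5.
Σ = (-4) + (-1) + (-4) + (9) + (11) = 11
Area = |Σ|/2 = 5.5.
Net area = 89 − 5.5 = 83.5.

83.5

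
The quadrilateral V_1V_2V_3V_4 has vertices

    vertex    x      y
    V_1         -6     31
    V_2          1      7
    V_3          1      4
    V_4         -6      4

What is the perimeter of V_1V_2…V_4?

62

|V_1V_2| = √((7)² + (-24)²) = √625 = 25
|V_2V_3| = √((0)² + (-3)²) = √9 = 3
|V_3V_4| = √((-7)² + (0)²) = √49 = 7
|V_4V_1| = √((0)² + (27)²) = √729 = 27
Perimeter = 25 + 3 + 7 + 27 = 62.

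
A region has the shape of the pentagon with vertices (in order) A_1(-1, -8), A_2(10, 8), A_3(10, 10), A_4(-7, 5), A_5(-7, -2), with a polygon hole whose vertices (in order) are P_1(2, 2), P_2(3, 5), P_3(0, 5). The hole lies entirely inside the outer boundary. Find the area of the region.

153

Outer boundary:
Apply the shoelace formula: 2A = Σ (x_i·y_{i+1} − x_{i+1}·y_i), indices taken mod 5.
A_1→A_2: (-1)(8) − (10)(-8) = 72
A_2→A_3: (10)(10) − (10)(8) = 20
A_3→A_4: (10)(5) − (-7)(10) = 120
A_4→A_5: (-7)(-2) − (-7)(5) = 49
A_5→A_1: (-7)(-8) − (-1)(-2) = 54
Σ = 315
Area = |Σ|/2 = 157.5.
Hole:
Σ = (4) + (15) + (-10) = 9
Area = |Σ|/2 = 4.5.
Net area = 157.5 − 4.5 = 153.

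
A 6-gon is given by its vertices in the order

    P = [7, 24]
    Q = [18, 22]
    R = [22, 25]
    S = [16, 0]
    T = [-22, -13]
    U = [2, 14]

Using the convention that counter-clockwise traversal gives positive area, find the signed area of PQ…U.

-626

Apply the surveyor's formula: 2A = Σ (x_i·y_{i+1} − x_{i+1}·y_i), indices taken mod 6.
Σ = (-278) + (-34) + (-400) + (-208) + (-282) + (-50) = -1252
Signed area = Σ/2 = -626 (negative ⇒ clockwise traversal).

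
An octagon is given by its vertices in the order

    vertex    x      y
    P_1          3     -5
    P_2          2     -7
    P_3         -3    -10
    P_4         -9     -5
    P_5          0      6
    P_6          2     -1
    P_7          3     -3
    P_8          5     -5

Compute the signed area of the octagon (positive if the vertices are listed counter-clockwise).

-103

Apply the surveyor's formula: 2A = Σ (x_i·y_{i+1} − x_{i+1}·y_i), indices taken mod 8.
Σ = (-11) + (-41) + (-75) + (-54) + (-12) + (-3) + (0) + (-10) = -206
Signed area = Σ/2 = -103 (negative ⇒ clockwise traversal).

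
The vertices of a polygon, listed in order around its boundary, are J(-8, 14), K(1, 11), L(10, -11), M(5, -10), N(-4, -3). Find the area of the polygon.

201.5

Apply the surveyor's formula: 2A = Σ (x_i·y_{i+1} − x_{i+1}·y_i), indices taken mod 5.
J→K: (-8)(11) − (1)(14) = -102
K→L: (1)(-11) − (10)(11) = -121
L→M: (10)(-10) − (5)(-11) = -45
M→N: (5)(-3) − (-4)(-10) = -55
N→J: (-4)(14) − (-8)(-3) = -80
Σ = -403
Area = |Σ|/2 = 201.5.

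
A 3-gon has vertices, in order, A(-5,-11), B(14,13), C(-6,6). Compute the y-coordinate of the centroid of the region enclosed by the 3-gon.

Apply the shoelace (surveyor's) formula. First the cross-terms c_i = x_i·y_{i+1} − x_{i+1}·y_i:
  89, 162, 96  ⇒  2A = 347, A = 173.5.
Then Σ (y_i + y_{i+1})·c_i = 2776, so ȳ = 2776 / (6·173.5) = 8/3.

8/3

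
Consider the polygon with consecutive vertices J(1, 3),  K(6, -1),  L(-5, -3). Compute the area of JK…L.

Cross-terms: -19, -23, -12  ⇒  Σ = -54
Area = |Σ|/2 = 27.

27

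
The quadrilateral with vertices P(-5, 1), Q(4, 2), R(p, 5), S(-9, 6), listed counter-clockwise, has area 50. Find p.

7

Write out the shoelace sum; only the two edges meeting at R involve p:
2·Area = [(4·5 − p·2) + (p·6 − (-9)·5)] + 7
       = 4·p + 72 = 100
⇒ p = 7.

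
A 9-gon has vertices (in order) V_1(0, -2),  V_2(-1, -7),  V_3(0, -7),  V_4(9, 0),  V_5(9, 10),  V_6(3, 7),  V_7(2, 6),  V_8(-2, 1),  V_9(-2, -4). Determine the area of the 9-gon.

111.5

Σ = (-2) + (7) + (63) + (90) + (33) + (4) + (14) + (10) + (4) = 223
Area = |Σ|/2 = 111.5.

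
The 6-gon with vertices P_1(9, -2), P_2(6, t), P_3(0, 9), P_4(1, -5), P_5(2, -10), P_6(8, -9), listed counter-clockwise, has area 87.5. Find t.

Write out the shoelace sum; only the two edges meeting at P_2 involve t:
2·Area = [(9·t − 6·(-2)) + (6·9 − 0·t)] + 118
       = 9·t + 184 = 175
⇒ t = -1.

-1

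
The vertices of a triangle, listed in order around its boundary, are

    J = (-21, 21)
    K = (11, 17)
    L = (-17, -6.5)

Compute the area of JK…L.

432

Σ = (-588) + (217.5) + (-493.5) = -864
Area = |Σ|/2 = 432.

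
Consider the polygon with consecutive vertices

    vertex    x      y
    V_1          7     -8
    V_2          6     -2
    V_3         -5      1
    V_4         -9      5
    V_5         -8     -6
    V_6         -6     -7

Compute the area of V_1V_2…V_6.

112.5

Apply the shoelace (surveyor's) formula: 2A = Σ (x_i·y_{i+1} − x_{i+1}·y_i), indices taken mod 6.
V_1→V_2: (7)(-2) − (6)(-8) = 34
V_2→V_3: (6)(1) − (-5)(-2) = -4
V_3→V_4: (-5)(5) − (-9)(1) = -16
V_4→V_5: (-9)(-6) − (-8)(5) = 94
V_5→V_6: (-8)(-7) − (-6)(-6) = 20
V_6→V_1: (-6)(-8) − (7)(-7) = 97
Σ = 225
Area = |Σ|/2 = 112.5.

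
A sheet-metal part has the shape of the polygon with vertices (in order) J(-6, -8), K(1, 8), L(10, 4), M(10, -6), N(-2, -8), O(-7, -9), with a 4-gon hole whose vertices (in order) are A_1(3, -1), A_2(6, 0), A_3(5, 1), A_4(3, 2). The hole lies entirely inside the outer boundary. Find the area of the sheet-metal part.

167

Outer boundary:
J→K: (-6)(8) − (1)(-8) = -40
K→L: (1)(4) − (10)(8) = -76
L→M: (10)(-6) − (10)(4) = -100
M→N: (10)(-8) − (-2)(-6) = -92
N→O: (-2)(-9) − (-7)(-8) = -38
O→J: (-7)(-8) − (-6)(-9) = 2
Σ = -344
Area = |Σ|/2 = 172.
Hole:
Apply the shoelace formula: 2A = Σ (x_i·y_{i+1} − x_{i+1}·y_i), indices taken mod 4.
A_1→A_2: (3)(0) − (6)(-1) = 6
A_2→A_3: (6)(1) − (5)(0) = 6
A_3→A_4: (5)(2) − (3)(1) = 7
A_4→A_1: (3)(-1) − (3)(2) = -9
Σ = 10
Area = |Σ|/2 = 5.
Net area = 172 − 5 = 167.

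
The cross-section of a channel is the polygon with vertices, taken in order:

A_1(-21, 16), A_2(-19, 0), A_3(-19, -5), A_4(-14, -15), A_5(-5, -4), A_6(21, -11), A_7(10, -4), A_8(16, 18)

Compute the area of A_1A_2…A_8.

819

Apply the shoelace (surveyor's) formula: 2A = Σ (x_i·y_{i+1} − x_{i+1}·y_i), indices taken mod 8.
Σ = (304) + (95) + (215) + (-19) + (139) + (26) + (244) + (634) = 1638
Area = |Σ|/2 = 819.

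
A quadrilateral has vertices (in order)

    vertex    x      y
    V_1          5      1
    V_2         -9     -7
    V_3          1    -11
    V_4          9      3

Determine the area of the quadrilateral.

Apply the surveyor's formula: 2A = Σ (x_i·y_{i+1} − x_{i+1}·y_i), indices taken mod 4.
Σ = (-26) + (106) + (102) + (-6) = 176
Area = |Σ|/2 = 88.

88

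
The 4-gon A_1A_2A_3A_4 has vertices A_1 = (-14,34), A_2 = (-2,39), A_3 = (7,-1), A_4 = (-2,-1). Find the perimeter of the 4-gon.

|A_1A_2| = √((12)² + (5)²) = √169 = 13
|A_2A_3| = √((9)² + (-40)²) = √1681 = 41
|A_3A_4| = √((-9)² + (0)²) = √81 = 9
|A_4A_1| = √((-12)² + (35)²) = √1369 = 37
Perimeter = 13 + 41 + 9 + 37 = 100.

100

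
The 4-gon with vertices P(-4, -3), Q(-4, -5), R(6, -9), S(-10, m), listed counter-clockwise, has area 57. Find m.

10

The doubled signed area Σ (x_i y_{i+1} − x_{i+1} y_i) is linear in m.
With m=0 it equals 14; the coefficient of m is 10 (from the two edges through S).
So 10·m + 14 = 2·57 = 114 ⇒ m = 10.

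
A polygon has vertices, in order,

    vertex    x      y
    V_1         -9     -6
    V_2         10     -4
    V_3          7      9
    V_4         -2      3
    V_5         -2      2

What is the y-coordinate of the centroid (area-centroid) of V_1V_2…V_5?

Apply Gauss's area formula. First the cross-terms c_i = x_i·y_{i+1} − x_{i+1}·y_i:
  96, 118, 39, 2, 30  ⇒  2A = 285, A = 142.5.
Then Σ (y_i + y_{i+1})·c_i = -12, so ȳ = -12 / (6·142.5) = -4/285.

-4/285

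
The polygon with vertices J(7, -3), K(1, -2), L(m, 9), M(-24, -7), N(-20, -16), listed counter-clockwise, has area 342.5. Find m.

The doubled signed area Σ (x_i y_{i+1} − x_{i+1} y_i) is linear in m.
With m=0 it equals 630; the coefficient of m is -5 (from the two edges through L).
So -5·m + 630 = 2·342.5 = 685 ⇒ m = -11.

-11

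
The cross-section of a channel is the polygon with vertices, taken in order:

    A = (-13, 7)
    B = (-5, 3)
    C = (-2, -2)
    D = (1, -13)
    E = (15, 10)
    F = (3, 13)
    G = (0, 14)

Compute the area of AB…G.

317

Apply Gauss's area formula: 2A = Σ (x_i·y_{i+1} − x_{i+1}·y_i), indices taken mod 7.
Cross-terms: -4, 16, 28, 205, 165, 42, 182  ⇒  Σ = 634
Area = |Σ|/2 = 317.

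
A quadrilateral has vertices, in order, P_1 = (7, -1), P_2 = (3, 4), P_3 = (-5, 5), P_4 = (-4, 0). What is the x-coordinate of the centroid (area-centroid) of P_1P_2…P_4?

Apply the surveyor's formula. First the cross-terms c_i = x_i·y_{i+1} − x_{i+1}·y_i:
  31, 35, 20, 4  ⇒  2A = 90, A = 45.
Then Σ (x_i + x_{i+1})·c_i = 72, so x̄ = 72 / (6·45) = 4/15.

4/15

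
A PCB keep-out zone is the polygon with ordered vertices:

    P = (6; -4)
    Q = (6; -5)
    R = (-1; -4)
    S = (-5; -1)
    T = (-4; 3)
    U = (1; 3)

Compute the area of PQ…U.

55

Σ = (-6) + (-29) + (-19) + (-19) + (-15) + (-22) = -110
Area = |Σ|/2 = 55.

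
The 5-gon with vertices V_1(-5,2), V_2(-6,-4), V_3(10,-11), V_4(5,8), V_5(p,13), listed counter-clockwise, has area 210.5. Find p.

The doubled signed area Σ (x_i y_{i+1} − x_{i+1} y_i) is linear in p.
With p=0 it equals 403; the coefficient of p is -6 (from the two edges through V_5).
So -6·p + 403 = 2·210.5 = 421 ⇒ p = -3.

-3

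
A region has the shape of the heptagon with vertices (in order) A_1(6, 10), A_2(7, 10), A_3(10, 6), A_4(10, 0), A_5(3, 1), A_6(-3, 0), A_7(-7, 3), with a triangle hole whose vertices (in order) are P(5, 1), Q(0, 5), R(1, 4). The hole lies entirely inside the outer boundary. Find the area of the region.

105.5

Outer boundary:
Σ = (-10) + (-58) + (-60) + (10) + (3) + (-9) + (-88) = -212
Area = |Σ|/2 = 106.
Hole:
Σ = (25) + (-5) + (-19) = 1
Area = |Σ|/2 = 0.5.
Net area = 106 − 0.5 = 105.5.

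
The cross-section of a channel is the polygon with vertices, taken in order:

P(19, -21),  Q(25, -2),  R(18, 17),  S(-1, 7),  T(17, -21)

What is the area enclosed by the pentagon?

517.5

Apply the surveyor's formula: 2A = Σ (x_i·y_{i+1} − x_{i+1}·y_i), indices taken mod 5.
P→Q: (19)(-2) − (25)(-21) = 487
Q→R: (25)(17) − (18)(-2) = 461
R→S: (18)(7) − (-1)(17) = 143
S→T: (-1)(-21) − (17)(7) = -98
T→P: (17)(-21) − (19)(-21) = 42
Σ = 1035
Area = |Σ|/2 = 517.5.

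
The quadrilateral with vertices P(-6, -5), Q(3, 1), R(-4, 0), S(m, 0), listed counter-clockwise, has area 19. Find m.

-5

The doubled signed area Σ (x_i y_{i+1} − x_{i+1} y_i) is linear in m.
With m=0 it equals 13; the coefficient of m is -5 (from the two edges through S).
So -5·m + 13 = 2·19 = 38 ⇒ m = -5.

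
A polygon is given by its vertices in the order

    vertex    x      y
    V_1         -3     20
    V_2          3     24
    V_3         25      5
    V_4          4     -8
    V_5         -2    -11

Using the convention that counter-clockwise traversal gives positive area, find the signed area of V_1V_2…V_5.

V_1→V_2: (-3)(24) − (3)(20) = -132
V_2→V_3: (3)(5) − (25)(24) = -585
V_3→V_4: (25)(-8) − (4)(5) = -220
V_4→V_5: (4)(-11) − (-2)(-8) = -60
V_5→V_1: (-2)(20) − (-3)(-11) = -73
Σ = -1070
Signed area = Σ/2 = -535 (negative ⇒ clockwise traversal).

-535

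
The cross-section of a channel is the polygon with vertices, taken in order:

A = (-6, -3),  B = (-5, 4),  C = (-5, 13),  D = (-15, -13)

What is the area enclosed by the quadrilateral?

Apply the shoelace formula: 2A = Σ (x_i·y_{i+1} − x_{i+1}·y_i), indices taken mod 4.
A→B: (-6)(4) − (-5)(-3) = -39
B→C: (-5)(13) − (-5)(4) = -45
C→D: (-5)(-13) − (-15)(13) = 260
D→A: (-15)(-3) − (-6)(-13) = -33
Σ = 143
Area = |Σ|/2 = 71.5.

71.5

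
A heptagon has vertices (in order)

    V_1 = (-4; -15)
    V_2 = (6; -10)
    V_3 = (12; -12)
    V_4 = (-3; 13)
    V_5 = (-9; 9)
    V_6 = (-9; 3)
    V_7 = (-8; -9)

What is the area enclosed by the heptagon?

Σ = (130) + (48) + (120) + (90) + (54) + (105) + (84) = 631
Area = |Σ|/2 = 315.5.

315.5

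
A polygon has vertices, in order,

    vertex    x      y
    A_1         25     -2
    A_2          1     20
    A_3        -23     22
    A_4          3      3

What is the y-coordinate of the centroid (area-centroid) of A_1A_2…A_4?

269/24

Apply the shoelace formula. First the cross-terms c_i = x_i·y_{i+1} − x_{i+1}·y_i:
  502, 482, -135, -81  ⇒  2A = 768, A = 384.
Then Σ (y_i + y_{i+1})·c_i = 25824, so ȳ = 25824 / (6·384) = 269/24.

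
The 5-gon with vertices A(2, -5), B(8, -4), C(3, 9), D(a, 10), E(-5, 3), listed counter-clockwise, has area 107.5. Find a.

The doubled signed area Σ (x_i y_{i+1} − x_{i+1} y_i) is linear in a.
With a=0 it equals 215; the coefficient of a is -6 (from the two edges through D).
So -6·a + 215 = 2·107.5 = 215 ⇒ a = 0.

0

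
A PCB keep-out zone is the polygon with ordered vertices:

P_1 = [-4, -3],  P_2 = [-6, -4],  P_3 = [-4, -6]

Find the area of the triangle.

3

Apply the shoelace (surveyor's) formula: 2A = Σ (x_i·y_{i+1} − x_{i+1}·y_i), indices taken mod 3.
P_1→P_2: (-4)(-4) − (-6)(-3) = -2
P_2→P_3: (-6)(-6) − (-4)(-4) = 20
P_3→P_1: (-4)(-3) − (-4)(-6) = -12
Σ = 6
Area = |Σ|/2 = 3.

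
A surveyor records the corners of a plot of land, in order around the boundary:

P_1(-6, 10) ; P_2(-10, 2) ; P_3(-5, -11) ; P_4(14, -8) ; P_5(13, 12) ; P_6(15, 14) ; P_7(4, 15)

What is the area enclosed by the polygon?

487.5

Σ = (88) + (120) + (194) + (272) + (2) + (169) + (130) = 975
Area = |Σ|/2 = 487.5.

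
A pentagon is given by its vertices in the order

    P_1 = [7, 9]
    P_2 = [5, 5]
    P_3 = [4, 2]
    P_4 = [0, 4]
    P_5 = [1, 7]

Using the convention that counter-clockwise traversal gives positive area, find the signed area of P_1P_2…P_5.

Apply Gauss's area formula: 2A = Σ (x_i·y_{i+1} − x_{i+1}·y_i), indices taken mod 5.
P_1→P_2: (7)(5) − (5)(9) = -10
P_2→P_3: (5)(2) − (4)(5) = -10
P_3→P_4: (4)(4) − (0)(2) = 16
P_4→P_5: (0)(7) − (1)(4) = -4
P_5→P_1: (1)(9) − (7)(7) = -40
Σ = -48
Signed area = Σ/2 = -24 (negative ⇒ clockwise traversal).

-24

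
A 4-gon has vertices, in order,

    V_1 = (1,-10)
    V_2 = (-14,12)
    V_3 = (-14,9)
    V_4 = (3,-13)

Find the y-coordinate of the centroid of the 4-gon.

Apply the surveyor's formula. First the cross-terms c_i = x_i·y_{i+1} − x_{i+1}·y_i:
  -128, 42, 155, -17  ⇒  2A = 52, A = 26.
Then Σ (y_i + y_{i+1})·c_i = 397, so ȳ = 397 / (6·26) = 397/156.

397/156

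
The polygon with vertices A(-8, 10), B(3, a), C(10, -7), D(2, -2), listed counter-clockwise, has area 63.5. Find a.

-10

The doubled signed area Σ (x_i y_{i+1} − x_{i+1} y_i) is linear in a.
With a=0 it equals -53; the coefficient of a is -18 (from the two edges through B).
So -18·a + -53 = 2·63.5 = 127 ⇒ a = -10.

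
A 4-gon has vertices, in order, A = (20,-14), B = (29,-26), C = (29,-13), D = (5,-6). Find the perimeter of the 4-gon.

70

|AB| = √((9)² + (-12)²) = √225 = 15
|BC| = √((0)² + (13)²) = √169 = 13
|CD| = √((-24)² + (7)²) = √625 = 25
|DA| = √((15)² + (-8)²) = √289 = 17
Perimeter = 15 + 13 + 25 + 17 = 70.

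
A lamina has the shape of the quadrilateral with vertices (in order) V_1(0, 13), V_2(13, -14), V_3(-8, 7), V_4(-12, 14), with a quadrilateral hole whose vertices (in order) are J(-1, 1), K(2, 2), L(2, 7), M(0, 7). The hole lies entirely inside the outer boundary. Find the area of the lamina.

Outer boundary:
Σ = (-169) + (-21) + (-28) + (-156) = -374
Area = |Σ|/2 = 187.
Hole:
Apply the shoelace formula: 2A = Σ (x_i·y_{i+1} − x_{i+1}·y_i), indices taken mod 4.
Σ = (-4) + (10) + (14) + (7) = 27
Area = |Σ|/2 = 13.5.
Net area = 187 − 13.5 = 173.5.

173.5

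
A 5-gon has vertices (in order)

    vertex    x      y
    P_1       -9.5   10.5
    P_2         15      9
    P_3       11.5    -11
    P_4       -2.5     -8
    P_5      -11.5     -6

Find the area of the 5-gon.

Apply the surveyor's formula: 2A = Σ (x_i·y_{i+1} − x_{i+1}·y_i), indices taken mod 5.
Cross-terms: -243, -268.5, -119.5, -77, -177.75  ⇒  Σ = -885.75
Area = |Σ|/2 = 442.875.

442.875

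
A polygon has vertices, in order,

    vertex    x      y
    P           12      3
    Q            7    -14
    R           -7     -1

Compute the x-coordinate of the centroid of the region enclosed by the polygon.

4

Apply the surveyor's formula. First the cross-terms c_i = x_i·y_{i+1} − x_{i+1}·y_i:
  -189, -105, -9  ⇒  2A = -303, A = -151.5.
Then Σ (x_i + x_{i+1})·c_i = -3636, so x̄ = -3636 / (6·(-151.5)) = 4.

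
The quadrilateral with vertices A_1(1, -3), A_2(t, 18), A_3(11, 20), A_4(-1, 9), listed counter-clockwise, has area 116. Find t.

13

Write out the shoelace sum; only the two edges meeting at A_2 involve t:
2·Area = [(1·18 − t·(-3)) + (t·20 − 11·18)] + 113
       = 23·t + -67 = 232
⇒ t = 13.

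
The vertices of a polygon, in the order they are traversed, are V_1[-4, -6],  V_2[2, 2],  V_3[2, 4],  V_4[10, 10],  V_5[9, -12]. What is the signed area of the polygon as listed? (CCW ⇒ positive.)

Σ = (4) + (4) + (-20) + (-210) + (-102) = -324
Signed area = Σ/2 = -162 (negative ⇒ clockwise traversal).

-162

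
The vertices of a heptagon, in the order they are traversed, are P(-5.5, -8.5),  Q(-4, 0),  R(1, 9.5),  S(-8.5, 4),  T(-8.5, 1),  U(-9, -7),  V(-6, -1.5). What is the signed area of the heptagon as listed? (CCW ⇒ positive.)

Apply the shoelace formula: 2A = Σ (x_i·y_{i+1} − x_{i+1}·y_i), indices taken mod 7.
Σ = (-34) + (-38) + (84.75) + (25.5) + (68.5) + (-28.5) + (42.75) = 121
Signed area = Σ/2 = 60.5 (positive ⇒ counter-clockwise traversal).

60.5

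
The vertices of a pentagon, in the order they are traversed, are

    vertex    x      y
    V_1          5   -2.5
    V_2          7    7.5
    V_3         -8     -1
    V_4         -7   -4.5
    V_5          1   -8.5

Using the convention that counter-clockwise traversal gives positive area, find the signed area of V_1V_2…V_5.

V_1→V_2: (5)(7.5) − (7)(-2.5) = 55
V_2→V_3: (7)(-1) − (-8)(7.5) = 53
V_3→V_4: (-8)(-4.5) − (-7)(-1) = 29
V_4→V_5: (-7)(-8.5) − (1)(-4.5) = 64
V_5→V_1: (1)(-2.5) − (5)(-8.5) = 40
Σ = 241
Signed area = Σ/2 = 120.5 (positive ⇒ counter-clockwise traversal).

120.5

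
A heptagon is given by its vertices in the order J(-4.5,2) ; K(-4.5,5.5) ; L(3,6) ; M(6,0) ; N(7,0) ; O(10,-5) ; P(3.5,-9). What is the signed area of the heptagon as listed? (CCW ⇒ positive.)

-118.125

Σ = (-15.75) + (-43.5) + (-36) + (0) + (-35) + (-72.5) + (-33.5) = -236.25
Signed area = Σ/2 = -118.125 (negative ⇒ clockwise traversal).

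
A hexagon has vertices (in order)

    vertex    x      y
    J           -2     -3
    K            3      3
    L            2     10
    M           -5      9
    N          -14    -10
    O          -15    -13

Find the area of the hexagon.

161

Apply Gauss's area formula: 2A = Σ (x_i·y_{i+1} − x_{i+1}·y_i), indices taken mod 6.
Cross-terms: 3, 24, 68, 176, 32, 19  ⇒  Σ = 322
Area = |Σ|/2 = 161.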